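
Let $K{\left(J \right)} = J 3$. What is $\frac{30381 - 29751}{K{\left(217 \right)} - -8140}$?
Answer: $\frac{630}{8791} \approx 0.071664$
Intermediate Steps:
$K{\left(J \right)} = 3 J$
$\frac{30381 - 29751}{K{\left(217 \right)} - -8140} = \frac{30381 - 29751}{3 \cdot 217 - -8140} = \frac{630}{651 + 8140} = \frac{630}{8791}$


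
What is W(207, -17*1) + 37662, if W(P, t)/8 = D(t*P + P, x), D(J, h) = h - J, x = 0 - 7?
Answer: 64102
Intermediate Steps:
x = -7
W(P, t) = -56 - 8*P - 8*P*t (W(P, t) = 8*(-7 - (t*P + P)) = 8*(-7 - (P*t + P)) = 8*(-7 - (P + P*t)) = 8*(-7 + (-P - P*t)) = 8*(-7 - P - P*t) = -56 - 8*P - 8*P*t)
W(207, -17*1) + 37662 = (-56 - 8*207*(1 - 17*1)) + 37662 = (-56 - 8*207*(1 - 17)) + 37662 = (-56 - 8*207*(-16)) + 37662 = (-56 + 26496) + 37662 = 26440 + 37662 = 64102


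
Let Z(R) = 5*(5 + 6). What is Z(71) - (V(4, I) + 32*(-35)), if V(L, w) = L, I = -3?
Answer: 1171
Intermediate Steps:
Z(R) = 55 (Z(R) = 5*11 = 55)
Z(71) - (V(4, I) + 32*(-35)) = 55 - (4 + 32*(-35)) = 55 - (4 - 1120) = 55 - 1*(-1116) = 55 + 1116 = 1171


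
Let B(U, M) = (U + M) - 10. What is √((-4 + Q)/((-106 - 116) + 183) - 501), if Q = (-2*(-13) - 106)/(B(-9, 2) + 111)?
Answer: I*√186987385/611 ≈ 22.38*I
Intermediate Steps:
B(U, M) = -10 + M + U (B(U, M) = (M + U) - 10 = -10 + M + U)
Q = -40/47 (Q = (-2*(-13) - 106)/((-10 + 2 - 9) + 111) = (26 - 106)/(-17 + 111) = -80/94 = -80*1/94 = -40/47 ≈ -0.85106)
√((-4 + Q)/((-106 - 116) + 183) - 501) = √((-4 - 40/47)/((-106 - 116) + 183) - 501) = √(-228/(47*(-222 + 183)) - 501) = √(-228/47/(-39) - 501) = √(-228/47*(-1/39) - 501) = √(76/611 - 501) = √(-306035/611) = I*√186987385/611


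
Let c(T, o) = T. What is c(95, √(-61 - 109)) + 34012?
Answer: 34107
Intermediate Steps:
c(95, √(-61 - 109)) + 34012 = 95 + 34012 = 34107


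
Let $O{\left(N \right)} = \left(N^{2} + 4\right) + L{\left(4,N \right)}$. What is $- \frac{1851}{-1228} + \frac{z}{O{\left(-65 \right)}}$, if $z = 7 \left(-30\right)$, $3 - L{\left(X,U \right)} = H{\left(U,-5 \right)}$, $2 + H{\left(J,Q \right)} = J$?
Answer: $\frac{2566523}{1759724} \approx 1.4585$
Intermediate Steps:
$H{\left(J,Q \right)} = -2 + J$
$L{\left(X,U \right)} = 5 - U$ ($L{\left(X,U \right)} = 3 - \left(-2 + U\right) = 5 - U$)
$z = -210$
$O{\left(N \right)} = 9 + N^{2} - N$ ($O{\left(N \right)} = \left(N^{2} + 4\right) - \left(-5 + N\right) = \left(4 + N^{2}\right) - \left(-5 + N\right) = 9 + N^{2} - N$)
$- \frac{1851}{-1228} + \frac{z}{O{\left(-65 \right)}} = - \frac{1851}{-1228} - \frac{210}{9 + \left(-65\right)^{2} - -65} = \left(-1851\right) \left(- \frac{1}{1228}\right) - \frac{210}{9 + 4225 + 65} = \frac{1851}{1228} - \frac{210}{4299} = \frac{1851}{1228} - \frac{70}{1433} = \frac{2566523}{1759724}$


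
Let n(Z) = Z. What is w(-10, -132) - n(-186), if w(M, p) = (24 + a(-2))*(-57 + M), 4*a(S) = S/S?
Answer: -5755/4 ≈ -1438.8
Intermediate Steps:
a(S) = 1/4 (a(S) = (S/S)/4 = (1/4)*1 = 1/4)
w(M, p) = -5529/4 + 97*M/4 (w(M, p) = (24 + 1/4)*(-57 + M) = 97*(-57 + M)/4 = -5529/4 + 97*M/4)
w(-10, -132) - n(-186) = (-5529/4 + (97/4)*(-10)) - 1*(-186) = (-5529/4 - 485/2) + 186 = -6499/4 + 186 = -5755/4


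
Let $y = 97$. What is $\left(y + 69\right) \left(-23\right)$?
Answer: $-3818$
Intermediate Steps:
$\left(y + 69\right) \left(-23\right) = \left(97 + 69\right) \left(-23\right) = 166 \left(-23\right) = -3818$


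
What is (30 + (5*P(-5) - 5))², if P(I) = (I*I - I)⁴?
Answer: 16402702500625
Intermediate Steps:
P(I) = (I² - I)⁴
(30 + (5*P(-5) - 5))² = (30 + (5*((-5)⁴*(-1 - 5)⁴) - 5))² = (30 + (5*(625*(-6)⁴) - 5))² = (30 + (5*(625*1296) - 5))² = (30 + (5*810000 - 5))² = (30 + (4050000 - 5))² = (30 + 4049995)² = 4050025² = 16402702500625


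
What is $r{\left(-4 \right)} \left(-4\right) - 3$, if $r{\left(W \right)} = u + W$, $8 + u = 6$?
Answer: $21$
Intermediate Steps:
$u = -2$ ($u = -8 + 6 = -2$)
$r{\left(W \right)} = -2 + W$
$r{\left(-4 \right)} \left(-4\right) - 3 = \left(-2 - 4\right) \left(-4\right) - 3 = \left(-6\right) \left(-4\right) - 3 = 24 - 3 = 21$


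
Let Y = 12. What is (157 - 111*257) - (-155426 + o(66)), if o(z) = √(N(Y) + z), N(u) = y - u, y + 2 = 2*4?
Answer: 127056 - 2*√15 ≈ 1.2705e+5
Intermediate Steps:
y = 6 (y = -2 + 2*4 = -2 + 8 = 6)
N(u) = 6 - u
o(z) = √(-6 + z) (o(z) = √((6 - 1*12) + z) = √((6 - 12) + z) = √(-6 + z))
(157 - 111*257) - (-155426 + o(66)) = (157 - 111*257) - (-155426 + √(-6 + 66)) = (157 - 28527) - (-155426 + √60) = -28370 - (-155426 + 2*√15) = -28370 + (155426 - 2*√15) = 127056 - 2*√15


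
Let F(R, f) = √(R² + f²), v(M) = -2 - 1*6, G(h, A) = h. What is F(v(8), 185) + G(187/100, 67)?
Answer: 187/100 + √34289 ≈ 187.04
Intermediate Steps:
v(M) = -8 (v(M) = -2 - 6 = -8)
F(v(8), 185) + G(187/100, 67) = √((-8)² + 185²) + 187/100 = √(64 + 34225) + 187*(1/100) = √34289 + 187/100 = 187/100 + √34289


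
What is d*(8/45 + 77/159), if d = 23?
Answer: 36317/2385 ≈ 15.227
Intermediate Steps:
d*(8/45 + 77/159) = 23*(8/45 + 77/159) = 23*(1579/2385) = 36317/2385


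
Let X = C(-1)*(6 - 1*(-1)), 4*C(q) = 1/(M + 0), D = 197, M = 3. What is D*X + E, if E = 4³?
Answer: 2147/12 ≈ 178.92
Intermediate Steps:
E = 64
C(q) = 1/12 (C(q) = 1/(4*(3 + 0)) = (¼)/3 = (¼)*(⅓) = 1/12)
X = 7/12 (X = (6 - 1*(-1))/12 = (6 + 1)/12 = (1/12)*7 = 7/12 ≈ 0.58333)
D*X + E = 197*(7/12) + 64 = 1379/12 + 64 = 2147/12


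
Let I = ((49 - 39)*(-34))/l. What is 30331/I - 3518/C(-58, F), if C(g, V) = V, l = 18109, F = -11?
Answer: -6040708749/3740 ≈ -1.6152e+6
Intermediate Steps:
I = -340/18109 (I = ((49 - 39)*(-34))/18109 = (10*(-34))*(1/18109) = -340*1/18109 = -340/18109 ≈ -0.018775)
30331/I - 3518/C(-58, F) = 30331/(-340/18109) - 3518/(-11) = 30331*(-18109/340) - 3518*(-1/11) = -549264079/340 + 3518/11 = -6040708749/3740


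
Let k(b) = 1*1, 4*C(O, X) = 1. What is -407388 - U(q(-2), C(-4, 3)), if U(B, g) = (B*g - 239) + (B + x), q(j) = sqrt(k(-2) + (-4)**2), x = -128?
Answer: -407021 - 5*sqrt(17)/4 ≈ -4.0703e+5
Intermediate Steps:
C(O, X) = 1/4 (C(O, X) = (1/4)*1 = 1/4)
k(b) = 1
q(j) = sqrt(17) (q(j) = sqrt(1 + (-4)**2) = sqrt(1 + 16) = sqrt(17))
U(B, g) = -367 + B + B*g (U(B, g) = (B*g - 239) + (B - 128) = (-239 + B*g) + (-128 + B) = -367 + B + B*g)
-407388 - U(q(-2), C(-4, 3)) = -407388 - (-367 + sqrt(17) + sqrt(17)*(1/4)) = -407388 - (-367 + sqrt(17) + sqrt(17)/4) = -407388 - (-367 + 5*sqrt(17)/4) = -407388 + (367 - 5*sqrt(17)/4) = -407021 - 5*sqrt(17)/4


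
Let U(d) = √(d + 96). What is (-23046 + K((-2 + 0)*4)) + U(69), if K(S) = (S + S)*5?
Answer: -23126 + √165 ≈ -23113.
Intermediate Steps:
K(S) = 10*S (K(S) = (2*S)*5 = 10*S)
U(d) = √(96 + d)
(-23046 + K((-2 + 0)*4)) + U(69) = (-23046 + 10*((-2 + 0)*4)) + √(96 + 69) = (-23046 + 10*(-2*4)) + √165 = (-23046 + 10*(-8)) + √165 = (-23046 - 80) + √165 = -23126 + √165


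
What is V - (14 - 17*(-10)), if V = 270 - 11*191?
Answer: -2015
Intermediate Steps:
V = -1831 (V = 270 - 1*2101 = 270 - 2101 = -1831)
V - (14 - 17*(-10)) = -1831 - (14 - 17*(-10)) = -1831 - (14 + 170) = -1831 - 1*184 = -1831 - 184 = -2015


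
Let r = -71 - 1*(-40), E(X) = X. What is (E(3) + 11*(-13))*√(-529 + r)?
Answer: -560*I*√35 ≈ -3313.0*I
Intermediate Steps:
r = -31 (r = -71 + 40 = -31)
(E(3) + 11*(-13))*√(-529 + r) = (3 + 11*(-13))*√(-529 - 31) = (3 - 143)*√(-560) = -560*I*√35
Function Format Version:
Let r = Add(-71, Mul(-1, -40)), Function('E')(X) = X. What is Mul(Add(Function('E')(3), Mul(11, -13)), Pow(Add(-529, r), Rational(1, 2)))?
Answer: Mul(-560, I, Pow(35, Rational(1, 2))) ≈ Mul(-3313.0, I)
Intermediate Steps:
r = -31 (r = Add(-71, 40) = -31)
Mul(Add(Function('E')(3), Mul(11, -13)), Pow(Add(-529, r), Rational(1, 2))) = Mul(Add(3, Mul(11, -13)), Pow(Add(-529, -31), Rational(1, 2))) = Mul(Add(3, -143), Pow(-560, Rational(1, 2))) = Mul(-140, Mul(4, I, Pow(35, Rational(1, 2)))) = Mul(-560, I, Pow(35, Rational(1, 2)))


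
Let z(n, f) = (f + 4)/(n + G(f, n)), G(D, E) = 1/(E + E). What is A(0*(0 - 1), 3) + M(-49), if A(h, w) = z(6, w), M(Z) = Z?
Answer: -3493/73 ≈ -47.849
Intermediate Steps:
G(D, E) = 1/(2*E)
z(n, f) = (4 + f)/(n + 1/(2*n)) (z(n, f) = (f + 4)/(n + 1/(2*n)) = (4 + f)/(n + 1/(2*n)))
A(h, w) = 48/73 + 12*w/73 (A(h, w) = 2*6*(4 + w)/(1 + 2*6²) = 2*6*(4 + w)/(1 + 2*36) = 2*6*(4 + w)/(1 + 72) = 2*6*(4 + w)/73 = 2*6*(1/73)*(4 + w) = 48/73 + 12*w/73)
A(0*(0 - 1), 3) + M(-49) = (48/73 + (12/73)*3) - 49 = (48/73 + 36/73) - 49 = 84/73 - 49 = -3493/73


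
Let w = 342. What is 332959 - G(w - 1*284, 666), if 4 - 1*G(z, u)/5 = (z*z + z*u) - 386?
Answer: 540969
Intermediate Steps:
G(z, u) = 1950 - 5*z² - 5*u*z (G(z, u) = 20 - 5*((z*z + z*u) - 386) = 20 - 5*((z² + u*z) - 386) = 20 - 5*(-386 + z² + u*z) = 20 + (1930 - 5*z² - 5*u*z) = 1950 - 5*z² - 5*u*z)
332959 - G(w - 1*284, 666) = 332959 - (1950 - 5*(342 - 1*284)² - 5*666*(342 - 1*284)) = 332959 - (1950 - 5*(342 - 284)² - 5*666*(342 - 284)) = 332959 - (1950 - 5*58² - 5*666*58) = 332959 - (1950 - 5*3364 - 193140) = 332959 - (1950 - 16820 - 193140) = 332959 - 1*(-208010) = 332959 + 208010 = 540969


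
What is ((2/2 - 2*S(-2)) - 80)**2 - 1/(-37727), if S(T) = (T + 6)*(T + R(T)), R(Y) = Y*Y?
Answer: 340486176/37727 ≈ 9025.0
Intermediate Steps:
R(Y) = Y**2
S(T) = (6 + T)*(T + T**2) (S(T) = (T + 6)*(T + T**2) = (6 + T)*(T + T**2))
((2/2 - 2*S(-2)) - 80)**2 - 1/(-37727) = ((2/2 - (-4)*(6 + (-2)**2 + 7*(-2))) - 80)**2 - 1/(-37727) = ((2*(1/2) - (-4)*(6 + 4 - 14)) - 80)**2 - 1*(-1/37727) = ((1 - (-4)*(-4)) - 80)**2 + 1/37727 = ((1 - 2*8) - 80)**2 + 1/37727 = ((1 - 16) - 80)**2 + 1/37727 = (-15 - 80)**2 + 1/37727 = (-95)**2 + 1/37727 = 9025 + 1/37727 = 340486176/37727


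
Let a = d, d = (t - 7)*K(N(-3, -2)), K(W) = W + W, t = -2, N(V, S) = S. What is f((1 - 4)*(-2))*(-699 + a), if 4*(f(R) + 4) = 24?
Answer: -1326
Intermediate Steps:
f(R) = 2 (f(R) = -4 + (¼)*24 = -4 + 6 = 2)
K(W) = 2*W
d = 36 (d = (-2 - 7)*(2*(-2)) = -9*(-4) = 36)
a = 36
f((1 - 4)*(-2))*(-699 + a) = 2*(-699 + 36) = 2*(-663) = -1326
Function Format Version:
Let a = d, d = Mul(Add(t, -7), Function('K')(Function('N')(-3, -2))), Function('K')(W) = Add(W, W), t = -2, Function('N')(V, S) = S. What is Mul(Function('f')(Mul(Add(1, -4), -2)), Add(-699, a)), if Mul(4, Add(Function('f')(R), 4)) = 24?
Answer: -1326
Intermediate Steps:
Function('f')(R) = 2 (Function('f')(R) = Add(-4, Mul(Rational(1, 4), 24)) = Add(-4, 6) = 2)
Function('K')(W) = Mul(2, W)
d = 36 (d = Mul(Add(-2, -7), Mul(2, -2)) = Mul(-9, -4) = 36)
a = 36
Mul(Function('f')(Mul(Add(1, -4), -2)), Add(-699, a)) = Mul(2, Add(-699, 36)) = Mul(2, -663) = -1326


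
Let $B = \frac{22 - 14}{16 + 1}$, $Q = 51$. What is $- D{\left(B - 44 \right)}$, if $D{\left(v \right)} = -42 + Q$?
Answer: $-9$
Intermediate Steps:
$B = \frac{8}{17} \approx 0.47059$
$D{\left(v \right)} = 9$ ($D{\left(v \right)} = -42 + 51 = 9$)
$- D{\left(B - 44 \right)} = \left(-1\right) 9 = -9$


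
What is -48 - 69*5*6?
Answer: -2118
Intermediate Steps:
-48 - 69*5*6 = -48 - 2070 = -2118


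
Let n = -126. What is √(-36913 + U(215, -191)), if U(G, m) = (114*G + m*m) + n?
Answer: 4*√1497 ≈ 154.76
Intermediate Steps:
U(G, m) = -126 + m² + 114*G (U(G, m) = (114*G + m*m) - 126 = (114*G + m²) - 126 = (m² + 114*G) - 126 = -126 + m² + 114*G)
√(-36913 + U(215, -191)) = √(-36913 + (-126 + (-191)² + 114*215)) = √(-36913 + (-126 + 36481 + 24510)) = √(-36913 + 60865) = √23952 = 4*√1497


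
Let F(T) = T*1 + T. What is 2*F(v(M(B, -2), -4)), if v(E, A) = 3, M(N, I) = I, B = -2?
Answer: 12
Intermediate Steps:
F(T) = 2*T (F(T) = T + T = 2*T)
2*F(v(M(B, -2), -4)) = 2*(2*3) = 2*6 = 12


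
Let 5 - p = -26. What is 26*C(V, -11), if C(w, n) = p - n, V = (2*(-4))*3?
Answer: 1092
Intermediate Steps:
p = 31 (p = 5 - 1*(-26) = 5 + 26 = 31)
V = -24 (V = -8*3 = -24)
C(w, n) = 31 - n
26*C(V, -11) = 26*(31 - 1*(-11)) = 26*(31 + 11) = 26*42 = 1092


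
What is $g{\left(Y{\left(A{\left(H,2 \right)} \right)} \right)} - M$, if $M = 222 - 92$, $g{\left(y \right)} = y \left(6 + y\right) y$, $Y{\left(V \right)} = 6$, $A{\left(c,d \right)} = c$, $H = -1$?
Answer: $302$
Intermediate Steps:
$g{\left(y \right)} = y^{2} \left(6 + y\right)$
$M = 130$ ($M = 222 - 92 = 130$)
$g{\left(Y{\left(A{\left(H,2 \right)} \right)} \right)} - M = 6^{2} \left(6 + 6\right) - 130 = 36 \cdot 12 - 130 = 432 - 130 = 302$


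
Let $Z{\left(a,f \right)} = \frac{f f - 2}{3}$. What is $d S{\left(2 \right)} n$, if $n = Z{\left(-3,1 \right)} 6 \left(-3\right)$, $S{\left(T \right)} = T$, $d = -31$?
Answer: $-372$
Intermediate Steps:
$Z{\left(a,f \right)} = - \frac{2}{3} + \frac{f^{2}}{3}$ ($Z{\left(a,f \right)} = \left(f^{2} - 2\right) \frac{1}{3} = \left(-2 + f^{2}\right) \frac{1}{3} = - \frac{2}{3} + \frac{f^{2}}{3}$)
$n = 6$ ($n = \left(- \frac{2}{3} + \frac{1^{2}}{3}\right) 6 \left(-3\right) = \left(- \frac{2}{3} + \frac{1}{3} \cdot 1\right) 6 \left(-3\right) = \left(- \frac{2}{3} + \frac{1}{3}\right) 6 \left(-3\right) = \left(- \frac{1}{3}\right) 6 \left(-3\right) = \left(-2\right) \left(-3\right) = 6$)
$d S{\left(2 \right)} n = \left(-31\right) 2 \cdot 6 = \left(-62\right) 6 = -372$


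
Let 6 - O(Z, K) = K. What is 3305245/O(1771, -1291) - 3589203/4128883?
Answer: 13642314695044/5355161251 ≈ 2547.5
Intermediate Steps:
O(Z, K) = 6 - K
3305245/O(1771, -1291) - 3589203/4128883 = 3305245/(6 - 1*(-1291)) - 3589203/4128883 = 3305245/(6 + 1291) - 3589203*1/4128883 = 3305245/1297 - 3589203/4128883 = 13642314695044/5355161251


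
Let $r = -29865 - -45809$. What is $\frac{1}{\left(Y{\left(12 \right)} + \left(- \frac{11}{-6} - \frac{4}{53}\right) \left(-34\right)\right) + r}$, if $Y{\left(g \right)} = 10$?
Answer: $\frac{159}{2527183} \approx 6.2916 \cdot 10^{-5}$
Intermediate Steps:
$r = 15944$ ($r = -29865 + 45809 = 15944$)
$\frac{1}{\left(Y{\left(12 \right)} + \left(- \frac{11}{-6} - \frac{4}{53}\right) \left(-34\right)\right) + r} = \frac{1}{\left(10 + \left(- \frac{11}{-6} - \frac{4}{53}\right) \left(-34\right)\right) + 15944} = \frac{1}{\left(10 + \left(\left(-11\right) \left(- \frac{1}{6}\right) - \frac{4}{53}\right) \left(-34\right)\right) + 15944} = \frac{1}{\left(10 + \left(\frac{11}{6} - \frac{4}{53}\right) \left(-34\right)\right) + 15944} = \frac{1}{\left(10 + \frac{559}{318} \left(-34\right)\right) + 15944} = \frac{1}{\left(10 - \frac{9503}{159}\right) + 15944} = \frac{1}{- \frac{7913}{159} + 15944} = \frac{1}{\frac{2527183}{159}} = \frac{159}{2527183}$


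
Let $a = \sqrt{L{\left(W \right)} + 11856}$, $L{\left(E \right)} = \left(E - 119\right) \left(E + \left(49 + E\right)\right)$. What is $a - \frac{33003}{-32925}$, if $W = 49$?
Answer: $\frac{11001}{10975} + 3 \sqrt{174} \approx 40.575$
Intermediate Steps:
$L{\left(E \right)} = \left(-119 + E\right) \left(49 + 2 E\right)$
$a = 3 \sqrt{174}$ ($a = \sqrt{\left(-5831 - 9261 + 2 \cdot 49^{2}\right) + 11856} = \sqrt{\left(-5831 - 9261 + 2 \cdot 2401\right) + 11856} = \sqrt{\left(-5831 - 9261 + 4802\right) + 11856} = \sqrt{-10290 + 11856} = \sqrt{1566} = 3 \sqrt{174} \approx 39.573$)
$a - \frac{33003}{-32925} = 3 \sqrt{174} - \frac{33003}{-32925} = 3 \sqrt{174} - 33003 \left(- \frac{1}{32925}\right) = 3 \sqrt{174} - - \frac{11001}{10975} = 3 \sqrt{174} + \frac{11001}{10975} = \frac{11001}{10975} + 3 \sqrt{174}$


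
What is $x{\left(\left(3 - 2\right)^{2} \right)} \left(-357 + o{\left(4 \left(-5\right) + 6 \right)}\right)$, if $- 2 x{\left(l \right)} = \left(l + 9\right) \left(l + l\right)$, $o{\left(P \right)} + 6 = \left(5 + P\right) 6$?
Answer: $4170$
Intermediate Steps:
$o{\left(P \right)} = 24 + 6 P$ ($o{\left(P \right)} = -6 + \left(5 + P\right) 6 = -6 + \left(30 + 6 P\right) = 24 + 6 P$)
$x{\left(l \right)} = - l \left(9 + l\right)$ ($x{\left(l \right)} = - \frac{\left(l + 9\right) \left(l + l\right)}{2} = - \frac{\left(9 + l\right) 2 l}{2} = - \frac{2 l \left(9 + l\right)}{2} = - l \left(9 + l\right)$)
$x{\left(\left(3 - 2\right)^{2} \right)} \left(-357 + o{\left(4 \left(-5\right) + 6 \right)}\right) = - \left(3 - 2\right)^{2} \left(9 + \left(3 - 2\right)^{2}\right) \left(-357 + \left(24 + 6 \left(4 \left(-5\right) + 6\right)\right)\right) = - 1^{2} \left(9 + 1^{2}\right) \left(-357 + \left(24 + 6 \left(-20 + 6\right)\right)\right) = \left(-1\right) 1 \left(9 + 1\right) \left(-357 + \left(24 + 6 \left(-14\right)\right)\right) = \left(-1\right) 1 \cdot 10 \left(-357 + \left(24 - 84\right)\right) = - 10 \left(-357 - 60\right) = \left(-10\right) \left(-417\right) = 4170$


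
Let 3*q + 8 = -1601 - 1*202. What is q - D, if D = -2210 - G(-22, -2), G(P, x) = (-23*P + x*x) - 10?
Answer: 6319/3 ≈ 2106.3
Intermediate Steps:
G(P, x) = -10 + x**2 - 23*P (G(P, x) = (-23*P + x**2) - 10 = (x**2 - 23*P) - 10 = -10 + x**2 - 23*P)
D = -2710 (D = -2210 - (-10 + (-2)**2 - 23*(-22)) = -2210 - (-10 + 4 + 506) = -2210 - 1*500 = -2210 - 500 = -2710)
q = -1811/3 (q = -8/3 + (-1601 - 1*202)/3 = -8/3 + (-1601 - 202)/3 = -8/3 + (1/3)*(-1803) = -8/3 - 601 = -1811/3 ≈ -603.67)
q - D = -1811/3 - 1*(-2710) = -1811/3 + 2710 = 6319/3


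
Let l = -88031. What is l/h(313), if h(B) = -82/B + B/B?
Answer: -27553703/231 ≈ -1.1928e+5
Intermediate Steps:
h(B) = 1 - 82/B (h(B) = -82/B + 1 = 1 - 82/B)
l/h(313) = -88031*313/(-82 + 313) = -88031/((1/313)*231) = -88031/231/313 = -88031*313/231 = -27553703/231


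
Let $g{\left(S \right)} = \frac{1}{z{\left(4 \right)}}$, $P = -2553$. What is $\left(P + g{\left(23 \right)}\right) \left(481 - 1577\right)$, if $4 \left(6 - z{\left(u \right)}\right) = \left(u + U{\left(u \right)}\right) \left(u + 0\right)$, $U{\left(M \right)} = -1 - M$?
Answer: $\frac{19585520}{7} \approx 2.7979 \cdot 10^{6}$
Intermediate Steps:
$z{\left(u \right)} = 6 + \frac{u}{4}$ ($z{\left(u \right)} = 6 - \frac{\left(u - \left(1 + u\right)\right) \left(u + 0\right)}{4} = 6 - \frac{\left(-1\right) u}{4} = 6 + \frac{u}{4}$)
$g{\left(S \right)} = \frac{1}{7}$ ($g{\left(S \right)} = \frac{1}{6 + \frac{1}{4} \cdot 4} = \frac{1}{6 + 1} = \frac{1}{7}$)
$\left(P + g{\left(23 \right)}\right) \left(481 - 1577\right) = \left(-2553 + \frac{1}{7}\right) \left(481 - 1577\right) = \left(- \frac{17870}{7}\right) \left(-1096\right) = \frac{19585520}{7}$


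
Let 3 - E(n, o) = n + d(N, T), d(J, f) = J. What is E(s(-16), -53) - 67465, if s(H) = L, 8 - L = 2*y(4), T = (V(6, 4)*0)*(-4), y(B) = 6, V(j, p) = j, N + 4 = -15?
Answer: -67439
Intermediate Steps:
N = -19 (N = -4 - 15 = -19)
T = 0 (T = (6*0)*(-4) = 0*(-4) = 0)
L = -4 (L = 8 - 2*6 = 8 - 1*12 = 8 - 12 = -4)
s(H) = -4
E(n, o) = 22 - n (E(n, o) = 3 - (n - 19) = 3 - (-19 + n) = 3 + (19 - n) = 22 - n)
E(s(-16), -53) - 67465 = (22 - 1*(-4)) - 67465 = (22 + 4) - 67465 = 26 - 67465 = -67439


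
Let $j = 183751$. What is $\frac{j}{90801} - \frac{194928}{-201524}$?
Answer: $\frac{13682473463}{4574645181} \approx 2.9909$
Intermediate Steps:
$\frac{j}{90801} - \frac{194928}{-201524} = \frac{183751}{90801} - \frac{194928}{-201524} = 183751 \cdot \frac{1}{90801} - - \frac{48732}{50381} = \frac{183751}{90801} + \frac{48732}{50381} = \frac{13682473463}{4574645181}$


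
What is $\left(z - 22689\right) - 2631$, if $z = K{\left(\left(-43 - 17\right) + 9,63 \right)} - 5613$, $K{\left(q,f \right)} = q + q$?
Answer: $-31035$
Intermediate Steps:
$K{\left(q,f \right)} = 2 q$
$z = -5715$ ($z = 2 \left(\left(-43 - 17\right) + 9\right) - 5613 = 2 \left(-60 + 9\right) - 5613 = 2 \left(-51\right) - 5613 = -102 - 5613 = -5715$)
$\left(z - 22689\right) - 2631 = \left(-5715 - 22689\right) - 2631 = -28404 - 2631 = -31035$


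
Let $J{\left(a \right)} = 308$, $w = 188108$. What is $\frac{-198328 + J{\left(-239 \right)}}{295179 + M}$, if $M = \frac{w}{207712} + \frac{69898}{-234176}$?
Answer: $- \frac{30099761109632}{44868375210489} \approx -0.67085$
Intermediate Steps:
$M = \frac{461433213}{760018208}$ ($M = \frac{188108}{207712} + \frac{69898}{-234176} = 188108 \cdot \frac{1}{207712} + 69898 \left(- \frac{1}{234176}\right) = \frac{47027}{51928} - \frac{34949}{117088} = \frac{461433213}{760018208} \approx 0.60713$)
$\frac{-198328 + J{\left(-239 \right)}}{295179 + M} = \frac{-198328 + 308}{295179 + \frac{461433213}{760018208}} = - \frac{198020}{\frac{224341876052445}{760018208}} = \left(-198020\right) \frac{760018208}{224341876052445} = - \frac{30099761109632}{44868375210489}$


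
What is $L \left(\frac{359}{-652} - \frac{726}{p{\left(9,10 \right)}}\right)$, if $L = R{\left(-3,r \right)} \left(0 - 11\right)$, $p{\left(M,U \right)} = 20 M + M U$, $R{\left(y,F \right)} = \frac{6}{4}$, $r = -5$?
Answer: $\frac{1045517}{19560} \approx 53.452$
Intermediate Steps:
$R{\left(y,F \right)} = \frac{3}{2}$ ($R{\left(y,F \right)} = 6 \cdot \frac{1}{4} = \frac{3}{2}$)
$L = - \frac{33}{2}$ ($L = \frac{3 \left(0 - 11\right)}{2} = \frac{3}{2} \left(-11\right) = - \frac{33}{2} \approx -16.5$)
$L \left(\frac{359}{-652} - \frac{726}{p{\left(9,10 \right)}}\right) = - \frac{33 \left(\frac{359}{-652} - \frac{726}{9 \left(20 + 10\right)}\right)}{2} = - \frac{33 \left(359 \left(- \frac{1}{652}\right) - \frac{726}{9 \cdot 30}\right)}{2} = - \frac{33 \left(- \frac{359}{652} - \frac{726}{270}\right)}{2} = - \frac{33 \left(- \frac{359}{652} - \frac{121}{45}\right)}{2} = \left(- \frac{33}{2}\right) \left(- \frac{95047}{29340}\right) = \frac{1045517}{19560}$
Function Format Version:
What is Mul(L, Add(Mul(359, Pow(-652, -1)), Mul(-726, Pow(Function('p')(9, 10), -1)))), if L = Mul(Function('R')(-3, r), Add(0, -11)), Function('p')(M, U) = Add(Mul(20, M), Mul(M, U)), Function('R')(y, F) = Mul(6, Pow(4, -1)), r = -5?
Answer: Rational(1045517, 19560) ≈ 53.452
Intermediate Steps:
Function('R')(y, F) = Rational(3, 2) (Function('R')(y, F) = Mul(6, Rational(1, 4)) = Rational(3, 2))
L = Rational(-33, 2) (L = Mul(Rational(3, 2), Add(0, -11)) = Mul(Rational(3, 2), -11) = Rational(-33, 2) ≈ -16.500)
Mul(L, Add(Mul(359, Pow(-652, -1)), Mul(-726, Pow(Function('p')(9, 10), -1)))) = Mul(Rational(-33, 2), Add(Mul(359, Pow(-652, -1)), Mul(-726, Pow(Mul(9, Add(20, 10)), -1)))) = Mul(Rational(-33, 2), Add(Mul(359, Rational(-1, 652)), Mul(-726, Pow(Mul(9, 30), -1)))) = Mul(Rational(-33, 2), Add(Rational(-359, 652), Mul(-726, Pow(270, -1)))) = Mul(Rational(-33, 2), Add(Rational(-359, 652), Mul(-726, Rational(1, 270)))) = Mul(Rational(-33, 2), Add(Rational(-359, 652), Rational(-121, 45))) = Mul(Rational(-33, 2), Rational(-95047, 29340)) = Rational(1045517, 19560)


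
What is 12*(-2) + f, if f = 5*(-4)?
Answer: -44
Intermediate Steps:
f = -20
12*(-2) + f = 12*(-2) - 20 = -24 - 20 = -44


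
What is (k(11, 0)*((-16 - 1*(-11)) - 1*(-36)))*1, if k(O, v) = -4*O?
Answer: -1364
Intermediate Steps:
(k(11, 0)*((-16 - 1*(-11)) - 1*(-36)))*1 = ((-4*11)*((-16 - 1*(-11)) - 1*(-36)))*1 = -44*((-16 + 11) + 36)*1 = -44*(-5 + 36)*1 = -44*31*1 = -1364*1 = -1364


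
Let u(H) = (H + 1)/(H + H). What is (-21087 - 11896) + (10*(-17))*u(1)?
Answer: -33153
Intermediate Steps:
u(H) = (1 + H)/(2*H) (u(H) = (1 + H)/((2*H)) = (1 + H)*(1/(2*H)) = (1 + H)/(2*H))
(-21087 - 11896) + (10*(-17))*u(1) = (-21087 - 11896) + (10*(-17))*((1/2)*(1 + 1)/1) = -32983 - 85*2 = -32983 - 170*1 = -32983 - 170 = -33153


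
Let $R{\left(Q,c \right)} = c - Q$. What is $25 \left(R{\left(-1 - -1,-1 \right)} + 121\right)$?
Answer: $3000$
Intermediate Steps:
$25 \left(R{\left(-1 - -1,-1 \right)} + 121\right) = 25 \left(\left(-1 - \left(-1 - -1\right)\right) + 121\right) = 25 \left(\left(-1 - \left(-1 + 1\right)\right) + 121\right) = 25 \left(\left(-1 - 0\right) + 121\right) = 25 \left(\left(-1 + 0\right) + 121\right) = 25 \left(-1 + 121\right) = 25 \cdot 120 = 3000$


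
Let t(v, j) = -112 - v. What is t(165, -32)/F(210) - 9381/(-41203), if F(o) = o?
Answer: -9443221/8652630 ≈ -1.0914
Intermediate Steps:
t(165, -32)/F(210) - 9381/(-41203) = (-112 - 1*165)/210 - 9381/(-41203) = (-112 - 165)*(1/210) - 9381*(-1/41203) = -277*1/210 + 9381/41203 = -277/210 + 9381/41203 = -9443221/8652630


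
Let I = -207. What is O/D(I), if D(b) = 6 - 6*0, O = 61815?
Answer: 20605/2 ≈ 10303.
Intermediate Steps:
D(b) = 6 (D(b) = 6 + 0 = 6)
O/D(I) = 61815/6 = 61815*(⅙) = 20605/2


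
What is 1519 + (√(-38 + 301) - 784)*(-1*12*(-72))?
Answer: -675857 + 864*√263 ≈ -6.6185e+5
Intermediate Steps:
1519 + (√(-38 + 301) - 784)*(-1*12*(-72)) = 1519 + (√263 - 784)*(-12*(-72)) = 1519 + (-784 + √263)*864 = 1519 + (-677376 + 864*√263) = -675857 + 864*√263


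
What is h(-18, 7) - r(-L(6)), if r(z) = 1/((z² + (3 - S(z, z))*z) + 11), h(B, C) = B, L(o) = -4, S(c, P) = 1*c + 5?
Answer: -55/3 ≈ -18.333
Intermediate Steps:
S(c, P) = 5 + c (S(c, P) = c + 5 = 5 + c)
r(z) = 1/(11 + z² + z*(-2 - z)) (r(z) = 1/((z² + (3 - (5 + z))*z) + 11) = 1/((z² + (3 + (-5 - z))*z) + 11) = 1/((z² + (-2 - z)*z) + 11) = 1/((z² + z*(-2 - z)) + 11) = 1/(11 + z² + z*(-2 - z)))
h(-18, 7) - r(-L(6)) = -18 - (-1)/(-11 + 2*(-1*(-4))) = -18 - (-1)/(-11 + 2*4) = -18 - (-1)/(-11 + 8) = -18 - (-1)/(-3) = -18 - (-1)*(-1)/3 = -18 - 1*⅓ = -18 - ⅓ = -55/3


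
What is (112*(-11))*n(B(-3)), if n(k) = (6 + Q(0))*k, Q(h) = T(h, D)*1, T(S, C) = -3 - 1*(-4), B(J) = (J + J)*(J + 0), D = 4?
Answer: -155232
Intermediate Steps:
B(J) = 2*J**2 (B(J) = (2*J)*J = 2*J**2)
T(S, C) = 1 (T(S, C) = -3 + 4 = 1)
Q(h) = 1 (Q(h) = 1*1 = 1)
n(k) = 7*k (n(k) = (6 + 1)*k = 7*k)
(112*(-11))*n(B(-3)) = (112*(-11))*(7*(2*(-3)**2)) = -8624*2*9 = -8624*18 = -1232*126 = -155232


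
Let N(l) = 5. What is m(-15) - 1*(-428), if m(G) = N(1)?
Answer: 433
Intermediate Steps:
m(G) = 5
m(-15) - 1*(-428) = 5 - 1*(-428) = 5 + 428 = 433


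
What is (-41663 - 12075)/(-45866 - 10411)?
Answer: 53738/56277 ≈ 0.95488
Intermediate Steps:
(-41663 - 12075)/(-45866 - 10411) = -53738/(-56277) = -53738*(-1/56277) = 53738/56277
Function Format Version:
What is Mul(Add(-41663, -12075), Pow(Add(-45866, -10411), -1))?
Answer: Rational(53738, 56277) ≈ 0.95488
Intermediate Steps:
Mul(Add(-41663, -12075), Pow(Add(-45866, -10411), -1)) = Mul(-53738, Pow(-56277, -1)) = Mul(-53738, Rational(-1, 56277)) = Rational(53738, 56277)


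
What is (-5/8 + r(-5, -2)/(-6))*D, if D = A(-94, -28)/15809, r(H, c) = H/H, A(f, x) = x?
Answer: 133/94854 ≈ 0.0014022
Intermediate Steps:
r(H, c) = 1
D = -28/15809 ≈ -0.0017711
(-5/8 + r(-5, -2)/(-6))*D = (-5/8 + 1/(-6))*(-28/15809) = (-5*1/8 + 1*(-1/6))*(-28/15809) = (-5/8 - 1/6)*(-28/15809) = -19/24*(-28/15809) = 133/94854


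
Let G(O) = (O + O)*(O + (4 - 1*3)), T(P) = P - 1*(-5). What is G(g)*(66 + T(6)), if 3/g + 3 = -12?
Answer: -616/25 ≈ -24.640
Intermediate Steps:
T(P) = 5 + P (T(P) = P + 5 = 5 + P)
g = -1/5 (g = 3/(-3 - 12) = 3/(-15) = 3*(-1/15) = -1/5 ≈ -0.20000)
G(O) = 2*O*(1 + O) (G(O) = (2*O)*(O + (4 - 3)) = (2*O)*(O + 1) = (2*O)*(1 + O) = 2*O*(1 + O))
G(g)*(66 + T(6)) = (2*(-1/5)*(1 - 1/5))*(66 + (5 + 6)) = (2*(-1/5)*(4/5))*(66 + 11) = -8/25*77 = -616/25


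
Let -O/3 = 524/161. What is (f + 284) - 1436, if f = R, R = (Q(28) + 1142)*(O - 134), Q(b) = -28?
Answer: -25970116/161 ≈ -1.6131e+5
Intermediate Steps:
O = -1572/161 ≈ -9.7640
R = -25784644/161 (R = (-28 + 1142)*(-1572/161 - 134) = 1114*(-23146/161) = -25784644/161 ≈ -1.6015e+5)
f = -25784644/161 ≈ -1.6015e+5
(f + 284) - 1436 = (-25784644/161 + 284) - 1436 = -25738920/161 - 1436 = -25970116/161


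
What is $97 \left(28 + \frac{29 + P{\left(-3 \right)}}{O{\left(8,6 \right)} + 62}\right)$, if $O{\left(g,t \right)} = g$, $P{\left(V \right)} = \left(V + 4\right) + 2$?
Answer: $\frac{96612}{35} \approx 2760.3$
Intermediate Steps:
$P{\left(V \right)} = 6 + V$ ($P{\left(V \right)} = \left(4 + V\right) + 2 = 6 + V$)
$97 \left(28 + \frac{29 + P{\left(-3 \right)}}{O{\left(8,6 \right)} + 62}\right) = 97 \left(28 + \frac{29 + \left(6 - 3\right)}{8 + 62}\right) = 97 \left(28 + \frac{29 + 3}{70}\right) = 97 \left(28 + 32 \cdot \frac{1}{70}\right) = 97 \left(28 + \frac{16}{35}\right) = 97 \cdot \frac{996}{35} = \frac{96612}{35}$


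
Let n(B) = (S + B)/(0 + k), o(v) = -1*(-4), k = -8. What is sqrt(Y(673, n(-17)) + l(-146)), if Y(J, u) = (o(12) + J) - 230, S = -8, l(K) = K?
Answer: sqrt(301) ≈ 17.349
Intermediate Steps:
o(v) = 4
n(B) = 1 - B/8 (n(B) = (-8 + B)/(0 - 8) = (-8 + B)/(-8) = (-8 + B)*(-1/8) = 1 - B/8)
Y(J, u) = -226 + J (Y(J, u) = (4 + J) - 230 = -226 + J)
sqrt(Y(673, n(-17)) + l(-146)) = sqrt((-226 + 673) - 146) = sqrt(447 - 146) = sqrt(301)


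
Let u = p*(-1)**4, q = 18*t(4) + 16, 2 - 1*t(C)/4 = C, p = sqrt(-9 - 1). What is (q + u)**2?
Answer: (128 - I*sqrt(10))**2 ≈ 16374.0 - 809.54*I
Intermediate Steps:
p = I*sqrt(10) (p = sqrt(-10) = I*sqrt(10) ≈ 3.1623*I)
t(C) = 8 - 4*C
q = -128 (q = 18*(8 - 4*4) + 16 = 18*(8 - 16) + 16 = 18*(-8) + 16 = -144 + 16 = -128)
u = I*sqrt(10) (u = (I*sqrt(10))*(-1)**4 = (I*sqrt(10))*1 = I*sqrt(10) ≈ 3.1623*I)
(q + u)**2 = (-128 + I*sqrt(10))**2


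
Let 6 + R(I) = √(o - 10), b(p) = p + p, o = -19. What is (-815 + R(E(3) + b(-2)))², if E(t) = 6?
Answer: (821 - I*√29)² ≈ 6.7401e+5 - 8842.0*I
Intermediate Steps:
b(p) = 2*p
R(I) = -6 + I*√29 (R(I) = -6 + √(-19 - 10) = -6 + √(-29) = -6 + I*√29)
(-815 + R(E(3) + b(-2)))² = (-815 + (-6 + I*√29))² = (-821 + I*√29)²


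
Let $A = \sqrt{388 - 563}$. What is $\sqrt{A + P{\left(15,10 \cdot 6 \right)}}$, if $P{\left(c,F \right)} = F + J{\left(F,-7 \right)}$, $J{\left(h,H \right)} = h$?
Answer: $\sqrt{120 + 5 i \sqrt{7}} \approx 10.971 + 0.60289 i$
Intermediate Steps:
$A = 5 i \sqrt{7}$ ($A = \sqrt{-175} = 5 i \sqrt{7} \approx 13.229 i$)
$P{\left(c,F \right)} = 2 F$ ($P{\left(c,F \right)} = F + F = 2 F$)
$\sqrt{A + P{\left(15,10 \cdot 6 \right)}} = \sqrt{5 i \sqrt{7} + 2 \cdot 10 \cdot 6} = \sqrt{5 i \sqrt{7} + 2 \cdot 60} = \sqrt{5 i \sqrt{7} + 120} = \sqrt{120 + 5 i \sqrt{7}}$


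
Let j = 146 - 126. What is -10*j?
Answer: -200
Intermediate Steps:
j = 20
-10*j = -10*20 = -200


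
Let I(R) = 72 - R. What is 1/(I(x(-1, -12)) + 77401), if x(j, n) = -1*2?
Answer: 1/77475 ≈ 1.2907e-5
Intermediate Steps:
x(j, n) = -2
1/(I(x(-1, -12)) + 77401) = 1/((72 - 1*(-2)) + 77401) = 1/((72 + 2) + 77401) = 1/(74 + 77401) = 1/77475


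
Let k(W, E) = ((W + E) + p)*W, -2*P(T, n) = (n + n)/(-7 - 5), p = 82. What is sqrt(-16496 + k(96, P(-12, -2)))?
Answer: 24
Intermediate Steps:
P(T, n) = n/12 (P(T, n) = -(n + n)/(2*(-7 - 5)) = -2*n/(2*(-12)) = -2*n*(-1)/(2*12) = -(-1)*n/12 = n/12)
k(W, E) = W*(82 + E + W) (k(W, E) = ((W + E) + 82)*W = ((E + W) + 82)*W = (82 + E + W)*W = W*(82 + E + W))
sqrt(-16496 + k(96, P(-12, -2))) = sqrt(-16496 + 96*(82 + (1/12)*(-2) + 96)) = sqrt(-16496 + 96*(82 - 1/6 + 96)) = sqrt(-16496 + 96*(1067/6)) = sqrt(-16496 + 17072) = sqrt(576) = 24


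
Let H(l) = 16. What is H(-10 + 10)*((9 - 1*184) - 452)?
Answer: -10032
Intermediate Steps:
H(-10 + 10)*((9 - 1*184) - 452) = 16*((9 - 1*184) - 452) = 16*((9 - 184) - 452) = 16*(-175 - 452) = 16*(-627) = -10032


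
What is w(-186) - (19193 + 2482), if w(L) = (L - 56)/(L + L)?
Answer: -4031429/186 ≈ -21674.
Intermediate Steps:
w(L) = (-56 + L)/(2*L) (w(L) = (-56 + L)/((2*L)) = (-56 + L)*(1/(2*L)) = (-56 + L)/(2*L))
w(-186) - (19193 + 2482) = (1/2)*(-56 - 186)/(-186) - (19193 + 2482) = (1/2)*(-1/186)*(-242) - 1*21675 = 121/186 - 21675 = -4031429/186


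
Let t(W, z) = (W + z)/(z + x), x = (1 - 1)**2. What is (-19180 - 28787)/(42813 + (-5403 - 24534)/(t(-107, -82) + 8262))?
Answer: -183649383/163902595 ≈ -1.1205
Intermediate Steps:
x = 0 (x = 0**2 = 0)
t(W, z) = (W + z)/z (t(W, z) = (W + z)/(z + 0) = (W + z)/z)
(-19180 - 28787)/(42813 + (-5403 - 24534)/(t(-107, -82) + 8262)) = (-19180 - 28787)/(42813 + (-5403 - 24534)/((-107 - 82)/(-82) + 8262)) = -47967/(42813 - 29937/(-1/82*(-189) + 8262)) = -47967/(42813 - 29937/(189/82 + 8262)) = -47967/(42813 - 29937/677673/82) = -47967/(42813 - 29937*82/677673) = -47967/(42813 - 818278/225891) = -47967/9670253105/225891 = -47967*225891/9670253105 = -183649383/163902595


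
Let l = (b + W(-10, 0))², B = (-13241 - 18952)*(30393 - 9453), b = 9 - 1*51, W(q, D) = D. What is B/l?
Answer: -382155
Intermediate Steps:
b = -42 (b = 9 - 51 = -42)
B = -674121420 (B = -32193*20940 = -674121420)
l = 1764 (l = (-42 + 0)² = (-42)² = 1764)
B/l = -674121420/1764 = -674121420*1/1764 = -382155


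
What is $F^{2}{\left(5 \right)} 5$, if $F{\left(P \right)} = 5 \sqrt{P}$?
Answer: $625$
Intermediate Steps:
$F^{2}{\left(5 \right)} 5 = \left(5 \sqrt{5}\right)^{2} \cdot 5 = 125 \cdot 5 = 625$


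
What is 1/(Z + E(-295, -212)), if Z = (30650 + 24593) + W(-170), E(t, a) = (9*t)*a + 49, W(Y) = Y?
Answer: 1/617982 ≈ 1.6182e-6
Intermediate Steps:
E(t, a) = 49 + 9*a*t (E(t, a) = 9*a*t + 49 = 49 + 9*a*t)
Z = 55073 (Z = (30650 + 24593) - 170 = 55243 - 170 = 55073)
1/(Z + E(-295, -212)) = 1/(55073 + (49 + 9*(-212)*(-295))) = 1/(55073 + (49 + 562860)) = 1/(55073 + 562909) = 1/617982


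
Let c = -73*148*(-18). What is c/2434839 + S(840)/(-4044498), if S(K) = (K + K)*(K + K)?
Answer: -338085998808/547094525879 ≈ -0.61797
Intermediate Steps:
c = 194472 (c = -10804*(-18) = 194472)
S(K) = 4*K² (S(K) = (2*K)*(2*K) = 4*K²)
c/2434839 + S(840)/(-4044498) = 194472/2434839 + (4*840²)/(-4044498) = 194472*(1/2434839) + (4*705600)*(-1/4044498) = 64824/811613 + 2822400*(-1/4044498) = 64824/811613 - 470400/674083 = -338085998808/547094525879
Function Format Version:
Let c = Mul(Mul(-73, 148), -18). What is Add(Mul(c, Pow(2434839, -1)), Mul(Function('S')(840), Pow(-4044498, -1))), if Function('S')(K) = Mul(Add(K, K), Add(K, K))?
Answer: Rational(-338085998808, 547094525879) ≈ -0.61797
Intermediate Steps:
c = 194472 (c = Mul(-10804, -18) = 194472)
Function('S')(K) = Mul(4, Pow(K, 2)) (Function('S')(K) = Mul(Mul(2, K), Mul(2, K)) = Mul(4, Pow(K, 2)))
Add(Mul(c, Pow(2434839, -1)), Mul(Function('S')(840), Pow(-4044498, -1))) = Add(Mul(194472, Pow(2434839, -1)), Mul(Mul(4, Pow(840, 2)), Pow(-4044498, -1))) = Add(Mul(194472, Rational(1, 2434839)), Mul(Mul(4, 705600), Rational(-1, 4044498))) = Add(Rational(64824, 811613), Mul(2822400, Rational(-1, 4044498))) = Add(Rational(64824, 811613), Rational(-470400, 674083)) = Rational(-338085998808, 547094525879)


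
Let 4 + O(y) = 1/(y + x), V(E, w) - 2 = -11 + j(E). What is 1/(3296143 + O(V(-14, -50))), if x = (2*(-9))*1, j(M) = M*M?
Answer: 169/557047492 ≈ 3.0339e-7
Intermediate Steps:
j(M) = M²
V(E, w) = -9 + E² (V(E, w) = 2 + (-11 + E²) = -9 + E²)
x = -18 (x = -18*1 = -18)
O(y) = -4 + 1/(-18 + y) (O(y) = -4 + 1/(y - 18) = -4 + 1/(-18 + y))
1/(3296143 + O(V(-14, -50))) = 1/(3296143 + (73 - 4*(-9 + (-14)²))/(-18 + (-9 + (-14)²))) = 1/(3296143 + (73 - 4*(-9 + 196))/(-18 + (-9 + 196))) = 1/(3296143 + (73 - 4*187)/(-18 + 187)) = 1/(3296143 + (73 - 748)/169) = 1/(3296143 + (1/169)*(-675)) = 1/(3296143 - 675/169) = 1/(557047492/169) = 169/557047492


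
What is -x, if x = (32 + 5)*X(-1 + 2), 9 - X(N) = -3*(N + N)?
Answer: -555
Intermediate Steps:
X(N) = 9 + 6*N (X(N) = 9 - (-3)*(N + N) = 9 - (-3)*2*N = 9 - (-6)*N = 9 + 6*N)
x = 555 (x = (32 + 5)*(9 + 6*(-1 + 2)) = 37*(9 + 6*1) = 37*(9 + 6) = 37*15 = 555)
-x = -1*555 = -555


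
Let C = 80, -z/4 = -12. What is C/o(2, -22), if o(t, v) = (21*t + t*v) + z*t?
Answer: 40/47 ≈ 0.85106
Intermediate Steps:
z = 48 (z = -4*(-12) = 48)
o(t, v) = 69*t + t*v (o(t, v) = (21*t + t*v) + 48*t = 69*t + t*v)
C/o(2, -22) = 80/((2*(69 - 22))) = 80/((2*47)) = 80/94 = 80*(1/94) = 40/47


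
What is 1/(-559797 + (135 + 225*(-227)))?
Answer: -1/610737 ≈ -1.6374e-6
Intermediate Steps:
1/(-559797 + (135 + 225*(-227))) = 1/(-559797 + (135 - 51075)) = 1/(-559797 - 50940) = 1/(-610737) = -1/610737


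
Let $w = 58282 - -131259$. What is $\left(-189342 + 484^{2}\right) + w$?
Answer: $234455$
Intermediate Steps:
$w = 189541$ ($w = 58282 + 131259 = 189541$)
$\left(-189342 + 484^{2}\right) + w = \left(-189342 + 484^{2}\right) + 189541 = \left(-189342 + 234256\right) + 189541 = 44914 + 189541 = 234455$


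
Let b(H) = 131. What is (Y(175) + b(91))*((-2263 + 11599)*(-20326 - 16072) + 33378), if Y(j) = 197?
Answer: -111447298800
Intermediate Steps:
(Y(175) + b(91))*((-2263 + 11599)*(-20326 - 16072) + 33378) = (197 + 131)*((-2263 + 11599)*(-20326 - 16072) + 33378) = 328*(9336*(-36398) + 33378) = 328*(-339811728 + 33378) = 328*(-339778350) = -111447298800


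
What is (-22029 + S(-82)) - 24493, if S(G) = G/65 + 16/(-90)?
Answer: -27216212/585 ≈ -46523.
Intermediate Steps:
S(G) = -8/45 + G/65 (S(G) = G*(1/65) + 16*(-1/90) = G/65 - 8/45 = -8/45 + G/65)
(-22029 + S(-82)) - 24493 = (-22029 + (-8/45 + (1/65)*(-82))) - 24493 = (-22029 + (-8/45 - 82/65)) - 24493 = (-22029 - 842/585) - 24493 = -12887807/585 - 24493 = -27216212/585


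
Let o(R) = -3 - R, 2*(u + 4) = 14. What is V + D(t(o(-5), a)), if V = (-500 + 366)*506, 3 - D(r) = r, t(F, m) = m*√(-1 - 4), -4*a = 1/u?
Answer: -67801 + I*√5/12 ≈ -67801.0 + 0.18634*I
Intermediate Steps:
u = 3 (u = -4 + (½)*14 = -4 + 7 = 3)
a = -1/12 (a = -¼/3 = -¼*⅓ = -1/12 ≈ -0.083333)
t(F, m) = I*m*√5 (t(F, m) = m*√(-5) = m*(I*√5) = I*m*√5)
D(r) = 3 - r
V = -67804 (V = -134*506 = -67804)
V + D(t(o(-5), a)) = -67804 + (3 - I*(-1)*√5/12) = -67804 + (3 - (-1)*I*√5/12) = -67804 + (3 + I*√5/12) = -67801 + I*√5/12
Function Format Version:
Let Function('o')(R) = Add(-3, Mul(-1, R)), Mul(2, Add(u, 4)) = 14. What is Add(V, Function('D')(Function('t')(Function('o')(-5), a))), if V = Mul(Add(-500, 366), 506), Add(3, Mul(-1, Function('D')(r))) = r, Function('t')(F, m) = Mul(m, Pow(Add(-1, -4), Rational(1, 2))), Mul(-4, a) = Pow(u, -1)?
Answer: Add(-67801, Mul(Rational(1, 12), I, Pow(5, Rational(1, 2)))) ≈ Add(-67801., Mul(0.18634, I))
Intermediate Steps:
u = 3 (u = Add(-4, Mul(Rational(1, 2), 14)) = Add(-4, 7) = 3)
a = Rational(-1, 12) (a = Mul(Rational(-1, 4), Pow(3, -1)) = Mul(Rational(-1, 4), Rational(1, 3)) = Rational(-1, 12) ≈ -0.083333)
Function('t')(F, m) = Mul(I, m, Pow(5, Rational(1, 2))) (Function('t')(F, m) = Mul(m, Pow(-5, Rational(1, 2))) = Mul(m, Mul(I, Pow(5, Rational(1, 2)))) = Mul(I, m, Pow(5, Rational(1, 2))))
Function('D')(r) = Add(3, Mul(-1, r))
V = -67804 (V = Mul(-134, 506) = -67804)
Add(V, Function('D')(Function('t')(Function('o')(-5), a))) = Add(-67804, Add(3, Mul(-1, Mul(I, Rational(-1, 12), Pow(5, Rational(1, 2)))))) = Add(-67804, Add(3, Mul(-1, Mul(Rational(-1, 12), I, Pow(5, Rational(1, 2)))))) = Add(-67804, Add(3, Mul(Rational(1, 12), I, Pow(5, Rational(1, 2))))) = Add(-67801, Mul(Rational(1, 12), I, Pow(5, Rational(1, 2))))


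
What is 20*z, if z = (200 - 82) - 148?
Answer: -600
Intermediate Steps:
z = -30 (z = 118 - 148 = -30)
20*z = 20*(-30) = -600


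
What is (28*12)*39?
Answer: 13104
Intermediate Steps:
(28*12)*39 = 336*39 = 13104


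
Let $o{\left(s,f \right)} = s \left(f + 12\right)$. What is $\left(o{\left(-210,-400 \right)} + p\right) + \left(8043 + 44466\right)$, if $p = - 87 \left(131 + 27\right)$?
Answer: $120243$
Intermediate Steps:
$o{\left(s,f \right)} = s \left(12 + f\right)$
$p = -13746$ ($p = \left(-87\right) 158 = -13746$)
$\left(o{\left(-210,-400 \right)} + p\right) + \left(8043 + 44466\right) = \left(- 210 \left(12 - 400\right) - 13746\right) + \left(8043 + 44466\right) = \left(\left(-210\right) \left(-388\right) - 13746\right) + 52509 = \left(81480 - 13746\right) + 52509 = 67734 + 52509 = 120243$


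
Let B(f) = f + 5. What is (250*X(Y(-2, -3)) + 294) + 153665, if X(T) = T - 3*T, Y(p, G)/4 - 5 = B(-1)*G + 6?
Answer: 155959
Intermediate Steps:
B(f) = 5 + f
Y(p, G) = 44 + 16*G (Y(p, G) = 20 + 4*((5 - 1)*G + 6) = 20 + 4*(4*G + 6) = 20 + 4*(6 + 4*G) = 20 + (24 + 16*G) = 44 + 16*G)
X(T) = -2*T
(250*X(Y(-2, -3)) + 294) + 153665 = (250*(-2*(44 + 16*(-3))) + 294) + 153665 = (250*(-2*(44 - 48)) + 294) + 153665 = (250*(-2*(-4)) + 294) + 153665 = (250*8 + 294) + 153665 = (2000 + 294) + 153665 = 2294 + 153665 = 155959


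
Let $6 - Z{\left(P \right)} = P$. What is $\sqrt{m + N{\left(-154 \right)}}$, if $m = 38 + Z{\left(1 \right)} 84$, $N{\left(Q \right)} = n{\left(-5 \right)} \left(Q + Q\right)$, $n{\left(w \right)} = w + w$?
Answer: $\sqrt{3538} \approx 59.481$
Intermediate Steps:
$Z{\left(P \right)} = 6 - P$
$n{\left(w \right)} = 2 w$
$N{\left(Q \right)} = - 20 Q$ ($N{\left(Q \right)} = 2 \left(-5\right) \left(Q + Q\right) = - 10 \cdot 2 Q = - 20 Q$)
$m = 458$ ($m = 38 + \left(6 - 1\right) 84 = 38 + 5 \cdot 84 = 38 + 420 = 458$)
$\sqrt{m + N{\left(-154 \right)}} = \sqrt{458 - -3080} = \sqrt{458 + 3080} = \sqrt{3538}$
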